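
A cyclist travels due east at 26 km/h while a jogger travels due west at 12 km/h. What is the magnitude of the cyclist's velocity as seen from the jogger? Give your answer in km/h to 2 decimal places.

38.00 km/h

Taking east as x and north as y: cyclist velocity = (26.000, 0.000) km/h; jogger velocity = (-12.000, 0.000) km/h.
Velocity of cyclist relative to jogger = (26.000, 0.000) − (-12.000, 0.000) = (38.000, 0.000) km/h.
Magnitude = |(38.000, 0.000)| = 38.000 km/h.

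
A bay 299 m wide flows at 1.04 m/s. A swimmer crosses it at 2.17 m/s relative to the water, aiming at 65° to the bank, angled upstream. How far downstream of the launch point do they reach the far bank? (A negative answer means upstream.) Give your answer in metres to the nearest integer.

Perpendicular speed = 1.967 m/s; crossing time = 299 / 1.967 = 152.032 s.
Net downstream speed = 0.123 m/s.
Drift = 0.123 × 152.032 = 18.688 m (downstream).

19 m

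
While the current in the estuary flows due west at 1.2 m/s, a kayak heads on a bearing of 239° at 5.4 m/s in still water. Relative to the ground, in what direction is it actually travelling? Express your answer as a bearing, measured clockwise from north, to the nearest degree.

244°

Taking east as x and north as y: velocity relative to the water = (-4.629, -2.781) m/s; the water relative to ground = (-1.200, 0.000) m/s.
Velocity relative to ground = (-4.629, -2.781) + (-1.200, 0.000) = (-5.829, -2.781) m/s.
Bearing = atan2(-5.83, -2.78) = 244.49° clockwise from north.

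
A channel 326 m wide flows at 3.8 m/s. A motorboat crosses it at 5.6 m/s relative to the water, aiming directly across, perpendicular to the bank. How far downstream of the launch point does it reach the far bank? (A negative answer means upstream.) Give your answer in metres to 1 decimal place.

221.2 m

Perpendicular speed = 5.600 m/s; crossing time = 326 / 5.600 = 58.214 s.
Net downstream speed = 3.800 m/s.
Drift = 3.800 × 58.214 = 221.214 m (downstream).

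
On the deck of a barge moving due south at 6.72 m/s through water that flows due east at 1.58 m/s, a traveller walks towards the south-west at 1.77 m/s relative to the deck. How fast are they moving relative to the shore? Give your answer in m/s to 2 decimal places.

7.98 m/s

In east/north components (m/s): traveller relative to barge = (-1.252, -1.252); barge relative to water = (0.000, -6.720); water relative to ground = (1.580, 0.000).
Sum = (0.328, -7.972) m/s.
Speed = |(0.328, -7.972)| = 7.978 m/s.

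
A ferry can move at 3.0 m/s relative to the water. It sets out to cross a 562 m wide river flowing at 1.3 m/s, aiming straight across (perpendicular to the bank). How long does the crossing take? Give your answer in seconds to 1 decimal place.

187.3 s

The component of the ferry's velocity perpendicular to the bank is 3.0 m/s.
The current is parallel to the bank, so it does not affect the crossing time.
Time = 562 / 3.000 = 187.333 s.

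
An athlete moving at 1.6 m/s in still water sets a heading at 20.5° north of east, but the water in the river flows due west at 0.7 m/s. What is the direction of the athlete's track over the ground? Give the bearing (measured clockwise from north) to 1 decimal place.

054.9°

Taking east as x and north as y: velocity relative to the water = (1.499, 0.560) m/s; the water relative to ground = (-0.700, 0.000) m/s.
Velocity relative to ground = (1.499, 0.560) + (-0.700, 0.000) = (0.799, 0.560) m/s.
Bearing = atan2(0.80, 0.56) = 54.95° clockwise from north.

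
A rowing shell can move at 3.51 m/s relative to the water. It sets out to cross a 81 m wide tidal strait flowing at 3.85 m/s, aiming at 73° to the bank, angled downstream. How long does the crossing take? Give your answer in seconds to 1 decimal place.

24.1 s

The component of the rowing shell's velocity perpendicular to the bank is 3.51 × sin 73° = 3.357 m/s.
The flow acts along the bank and has no component across it.
Time = 81 / 3.357 = 24.131 s.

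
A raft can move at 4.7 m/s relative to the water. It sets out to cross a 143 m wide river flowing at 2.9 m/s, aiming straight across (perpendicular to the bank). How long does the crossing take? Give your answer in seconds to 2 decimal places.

The component of the raft's velocity perpendicular to the bank is 4.7 m/s.
The flow acts along the bank and has no component across it.
Time = 143 / 4.700 = 30.426 s.

30.43 s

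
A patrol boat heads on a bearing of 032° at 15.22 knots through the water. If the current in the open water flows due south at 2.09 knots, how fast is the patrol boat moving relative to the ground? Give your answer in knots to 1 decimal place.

13.5 knots

Taking east as x and north as y: velocity relative to the water = (8.065, 12.907) knots; the water relative to ground = (0.000, -2.090) knots.
Velocity relative to ground = (8.065, 12.907) + (0.000, -2.090) = (8.065, 10.817) knots.
Speed = |(8.065, 10.817)| = 13.493 knots.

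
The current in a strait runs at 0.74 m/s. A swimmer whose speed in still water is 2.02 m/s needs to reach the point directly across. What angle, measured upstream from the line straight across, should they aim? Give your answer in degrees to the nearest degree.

To cancel the current, the upstream component of the swimmer's velocity must equal the flow: 2.02 sin θ = 0.74.
sin θ = 0.74 / 2.02 = 0.3663.
θ = arcsin(0.3663) = 21.490°.

21°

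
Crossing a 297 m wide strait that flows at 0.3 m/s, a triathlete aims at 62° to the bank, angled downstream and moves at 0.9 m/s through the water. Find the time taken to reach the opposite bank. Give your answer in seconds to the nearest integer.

The component of the triathlete's velocity perpendicular to the bank is 0.9 × sin 62° = 0.795 m/s.
The flow acts along the bank and has no component across it.
Time = 297 / 0.795 = 373.748 s.

374 s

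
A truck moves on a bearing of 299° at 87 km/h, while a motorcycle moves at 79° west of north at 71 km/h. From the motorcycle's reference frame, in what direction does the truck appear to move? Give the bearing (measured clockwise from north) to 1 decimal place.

Taking east as x and north as y: truck velocity = (-76.092, 42.178) km/h; motorcycle velocity = (-69.696, 13.547) km/h.
Velocity of truck relative to motorcycle = (-76.092, 42.178) − (-69.696, 13.547) = (-6.396, 28.631) km/h.
Bearing = atan2(-6.40, 28.63) = 347.41° clockwise from north.

347.4°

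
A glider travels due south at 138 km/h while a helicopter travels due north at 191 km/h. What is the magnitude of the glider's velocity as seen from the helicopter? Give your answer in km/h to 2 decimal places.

329.00 km/h

Taking east as x and north as y: glider velocity = (0.000, -138.000) km/h; helicopter velocity = (0.000, 191.000) km/h.
Velocity of glider relative to helicopter = (0.000, -138.000) − (0.000, 191.000) = (0.000, -329.000) km/h.
Magnitude = |(0.000, -329.000)| = 329.000 km/h.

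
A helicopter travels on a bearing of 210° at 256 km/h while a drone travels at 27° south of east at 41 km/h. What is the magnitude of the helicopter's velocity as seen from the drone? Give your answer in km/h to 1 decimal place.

261.4 km/h

Taking east as x and north as y: helicopter velocity = (-128.000, -221.703) km/h; drone velocity = (36.531, -18.614) km/h.
Velocity of helicopter relative to drone = (-128.000, -221.703) − (36.531, -18.614) = (-164.531, -203.089) km/h.
Magnitude = |(-164.531, -203.089)| = 261.373 km/h.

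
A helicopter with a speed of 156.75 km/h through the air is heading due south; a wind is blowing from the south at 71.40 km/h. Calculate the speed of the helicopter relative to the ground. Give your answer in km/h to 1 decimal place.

85.4 km/h

Taking east as x and north as y: velocity relative to the air = (0.000, -156.750) km/h; the air relative to ground = (0.000, 71.400) km/h.
Velocity relative to ground = (0.000, -156.750) + (0.000, 71.400) = (0.000, -85.350) km/h.
Speed = |(0.000, -85.350)| = 85.350 km/h.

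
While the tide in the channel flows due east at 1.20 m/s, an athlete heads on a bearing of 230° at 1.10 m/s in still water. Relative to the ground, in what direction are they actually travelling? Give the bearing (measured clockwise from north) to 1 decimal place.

153.2°

Taking east as x and north as y: velocity relative to the water = (-0.843, -0.707) m/s; the water relative to ground = (1.200, 0.000) m/s.
Velocity relative to ground = (-0.843, -0.707) + (1.200, 0.000) = (0.357, -0.707) m/s.
Bearing = atan2(0.36, -0.71) = 153.19° clockwise from north.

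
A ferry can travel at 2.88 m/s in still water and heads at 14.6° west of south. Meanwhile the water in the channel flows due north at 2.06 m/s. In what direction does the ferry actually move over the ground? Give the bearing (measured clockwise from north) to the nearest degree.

225°

Taking east as x and north as y: velocity relative to the water = (-0.726, -2.787) m/s; the water relative to ground = (0.000, 2.060) m/s.
Velocity relative to ground = (-0.726, -2.787) + (0.000, 2.060) = (-0.726, -0.727) m/s.
Bearing = atan2(-0.73, -0.73) = 224.96° clockwise from north.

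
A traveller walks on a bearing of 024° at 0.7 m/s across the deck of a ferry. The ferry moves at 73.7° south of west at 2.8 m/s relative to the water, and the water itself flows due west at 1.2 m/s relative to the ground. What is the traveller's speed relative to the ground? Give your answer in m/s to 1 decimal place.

2.7 m/s

In east/north components (m/s): traveller relative to ferry = (0.285, 0.639); ferry relative to water = (-0.786, -2.687); water relative to ground = (-1.200, 0.000).
Sum = (-1.701, -2.048) m/s.
Speed = |(-1.701, -2.048)| = 2.662 m/s.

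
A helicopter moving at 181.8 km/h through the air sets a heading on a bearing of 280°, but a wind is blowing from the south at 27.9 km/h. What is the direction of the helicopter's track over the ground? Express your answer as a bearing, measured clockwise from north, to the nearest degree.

288°

Taking east as x and north as y: velocity relative to the air = (-179.038, 31.569) km/h; the air relative to ground = (0.000, 27.900) km/h.
Velocity relative to ground = (-179.038, 31.569) + (0.000, 27.900) = (-179.038, 59.469) km/h.
Bearing = atan2(-179.04, 59.47) = 288.37° clockwise from north.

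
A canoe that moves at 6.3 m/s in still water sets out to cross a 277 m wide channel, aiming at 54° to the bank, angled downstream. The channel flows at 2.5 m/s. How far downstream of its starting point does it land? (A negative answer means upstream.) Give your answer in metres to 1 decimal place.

337.1 m

Perpendicular speed = 5.097 m/s; crossing time = 277 / 5.097 = 54.348 s.
Net downstream speed = 6.203 m/s.
Drift = 6.203 × 54.348 = 337.122 m (downstream).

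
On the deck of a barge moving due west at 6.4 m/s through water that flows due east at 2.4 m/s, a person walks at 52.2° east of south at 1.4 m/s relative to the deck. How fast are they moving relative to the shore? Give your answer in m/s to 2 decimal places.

3.02 m/s

In east/north components (m/s): person relative to barge = (1.106, -0.858); barge relative to water = (-6.400, 0.000); water relative to ground = (2.400, 0.000).
Sum = (-2.894, -0.858) m/s.
Speed = |(-2.894, -0.858)| = 3.018 m/s.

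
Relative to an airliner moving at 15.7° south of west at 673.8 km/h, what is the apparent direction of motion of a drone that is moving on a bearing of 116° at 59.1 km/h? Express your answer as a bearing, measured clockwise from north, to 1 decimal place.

077.4°

Taking east as x and north as y: drone velocity = (53.119, -25.908) km/h; airliner velocity = (-648.662, -182.331) km/h.
Velocity of drone relative to airliner = (53.119, -25.908) − (-648.662, -182.331) = (701.780, 156.423) km/h.
Bearing = atan2(701.78, 156.42) = 77.43° clockwise from north.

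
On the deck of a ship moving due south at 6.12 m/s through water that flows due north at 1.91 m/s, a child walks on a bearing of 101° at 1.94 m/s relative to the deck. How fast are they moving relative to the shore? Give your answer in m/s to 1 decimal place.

In east/north components (m/s): child relative to ship = (1.904, -0.370); ship relative to water = (0.000, -6.120); water relative to ground = (0.000, 1.910).
Sum = (1.904, -4.580) m/s.
Speed = |(1.904, -4.580)| = 4.960 m/s.

5.0 m/s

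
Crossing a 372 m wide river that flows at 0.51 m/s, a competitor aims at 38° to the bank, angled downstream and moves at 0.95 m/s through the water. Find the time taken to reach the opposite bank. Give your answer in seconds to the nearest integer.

The component of the competitor's velocity perpendicular to the bank is 0.95 × sin 38° = 0.585 m/s.
Only the cross-stream component determines the crossing time; the current contributes nothing perpendicular to the bank.
Time = 372 / 0.585 = 636.030 s.

636 s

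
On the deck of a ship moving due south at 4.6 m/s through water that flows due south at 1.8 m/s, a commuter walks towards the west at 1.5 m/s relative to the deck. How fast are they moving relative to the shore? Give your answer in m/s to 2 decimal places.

In east/north components (m/s): commuter relative to ship = (-1.500, 0.000); ship relative to water = (0.000, -4.600); water relative to ground = (0.000, -1.800).
Sum = (-1.500, -6.400) m/s.
Speed = |(-1.500, -6.400)| = 6.573 m/s.

6.57 m/s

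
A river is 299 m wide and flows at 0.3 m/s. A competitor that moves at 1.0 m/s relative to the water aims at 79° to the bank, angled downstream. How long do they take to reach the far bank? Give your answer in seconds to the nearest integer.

305 s

The component of the competitor's velocity perpendicular to the bank is 1.0 × sin 79° = 0.982 m/s.
The flow acts along the bank and has no component across it.
Time = 299 / 0.982 = 304.596 s.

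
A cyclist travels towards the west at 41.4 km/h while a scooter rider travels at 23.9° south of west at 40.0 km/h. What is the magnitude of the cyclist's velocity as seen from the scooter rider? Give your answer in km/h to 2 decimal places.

16.91 km/h

Taking east as x and north as y: cyclist velocity = (-41.400, 0.000) km/h; scooter rider velocity = (-36.570, -16.206) km/h.
Velocity of cyclist relative to scooter rider = (-41.400, 0.000) − (-36.570, -16.206) = (-4.830, 16.206) km/h.
Magnitude = |(-4.830, 16.206)| = 16.910 km/h.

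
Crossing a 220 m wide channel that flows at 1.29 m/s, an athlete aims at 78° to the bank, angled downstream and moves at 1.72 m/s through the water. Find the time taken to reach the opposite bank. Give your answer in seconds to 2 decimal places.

130.76 s

The component of the athlete's velocity perpendicular to the bank is 1.72 × sin 78° = 1.682 m/s.
Only the cross-stream component determines the crossing time; the current contributes nothing perpendicular to the bank.
Time = 220 / 1.682 = 130.764 s.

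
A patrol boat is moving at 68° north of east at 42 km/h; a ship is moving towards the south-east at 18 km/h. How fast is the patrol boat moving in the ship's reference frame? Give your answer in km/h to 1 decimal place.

Taking east as x and north as y: patrol boat velocity = (15.733, 38.942) km/h; ship velocity = (12.728, -12.728) km/h.
Velocity of patrol boat relative to ship = (15.733, 38.942) − (12.728, -12.728) = (3.006, 51.670) km/h.
Magnitude = |(3.006, 51.670)| = 51.757 km/h.

51.8 km/h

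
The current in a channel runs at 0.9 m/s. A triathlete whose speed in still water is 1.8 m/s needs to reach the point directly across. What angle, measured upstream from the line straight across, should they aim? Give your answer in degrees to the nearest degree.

30°

To cancel the current, the upstream component of the triathlete's velocity must equal the flow: 1.8 sin θ = 0.9.
sin θ = 0.9 / 1.8 = 0.5000.
θ = arcsin(0.5000) = 30.000°.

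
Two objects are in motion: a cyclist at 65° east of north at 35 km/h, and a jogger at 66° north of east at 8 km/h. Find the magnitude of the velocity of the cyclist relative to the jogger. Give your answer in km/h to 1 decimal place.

Taking east as x and north as y: cyclist velocity = (31.721, 14.792) km/h; jogger velocity = (3.254, 7.308) km/h.
Velocity of cyclist relative to jogger = (31.721, 14.792) − (3.254, 7.308) = (28.467, 7.483) km/h.
Magnitude = |(28.467, 7.483)| = 29.434 km/h.

29.4 km/h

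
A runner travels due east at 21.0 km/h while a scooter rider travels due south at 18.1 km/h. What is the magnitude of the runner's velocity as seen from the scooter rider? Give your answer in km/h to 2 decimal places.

Taking east as x and north as y: runner velocity = (21.000, 0.000) km/h; scooter rider velocity = (0.000, -18.100) km/h.
Velocity of runner relative to scooter rider = (21.000, 0.000) − (0.000, -18.100) = (21.000, 18.100) km/h.
Magnitude = |(21.000, 18.100)| = 27.724 km/h.

27.72 km/h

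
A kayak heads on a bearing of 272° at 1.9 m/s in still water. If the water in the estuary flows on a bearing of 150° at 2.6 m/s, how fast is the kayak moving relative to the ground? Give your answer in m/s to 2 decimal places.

2.27 m/s

Taking east as x and north as y: velocity relative to the water = (-1.899, 0.066) m/s; the water relative to ground = (1.300, -2.252) m/s.
Velocity relative to ground = (-1.899, 0.066) + (1.300, -2.252) = (-0.599, -2.185) m/s.
Speed = |(-0.599, -2.185)| = 2.266 m/s.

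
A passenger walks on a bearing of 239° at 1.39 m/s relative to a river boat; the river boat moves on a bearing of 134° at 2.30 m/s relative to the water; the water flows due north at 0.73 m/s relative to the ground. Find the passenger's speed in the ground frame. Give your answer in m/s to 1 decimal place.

1.6 m/s

In east/north components (m/s): passenger relative to river boat = (-1.191, -0.716); river boat relative to water = (1.654, -1.598); water relative to ground = (0.000, 0.730).
Sum = (0.463, -1.584) m/s.
Speed = |(0.463, -1.584)| = 1.650 m/s.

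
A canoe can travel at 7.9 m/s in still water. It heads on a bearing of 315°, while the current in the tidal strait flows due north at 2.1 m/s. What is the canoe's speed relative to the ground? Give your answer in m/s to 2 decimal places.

9.50 m/s

Taking east as x and north as y: velocity relative to the water = (-5.586, 5.586) m/s; the water relative to ground = (0.000, 2.100) m/s.
Velocity relative to ground = (-5.586, 5.586) + (0.000, 2.100) = (-5.586, 7.686) m/s.
Speed = |(-5.586, 7.686)| = 9.502 m/s.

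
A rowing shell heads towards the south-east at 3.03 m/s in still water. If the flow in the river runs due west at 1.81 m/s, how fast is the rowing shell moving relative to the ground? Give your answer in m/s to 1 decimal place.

Taking east as x and north as y: velocity relative to the water = (2.143, -2.143) m/s; the water relative to ground = (-1.810, 0.000) m/s.
Velocity relative to ground = (2.143, -2.143) + (-1.810, 0.000) = (0.333, -2.143) m/s.
Speed = |(0.333, -2.143)| = 2.168 m/s.

2.2 m/s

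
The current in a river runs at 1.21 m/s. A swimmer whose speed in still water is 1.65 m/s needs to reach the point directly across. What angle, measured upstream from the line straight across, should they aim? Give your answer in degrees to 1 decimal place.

To cancel the current, the upstream component of the swimmer's velocity must equal the flow: 1.65 sin θ = 1.21.
sin θ = 1.21 / 1.65 = 0.7333.
θ = arcsin(0.7333) = 47.167°.

47.2°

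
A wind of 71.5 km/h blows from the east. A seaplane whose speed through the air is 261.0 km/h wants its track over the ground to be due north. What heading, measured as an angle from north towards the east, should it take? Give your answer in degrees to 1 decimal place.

15.9°

The wind pushes perpendicular to the desired track; the heading must have a component into the wind equal to 71.5 km/h: 261.0 sin θ = 71.5.
sin θ = 0.2739, so θ = 15.899°.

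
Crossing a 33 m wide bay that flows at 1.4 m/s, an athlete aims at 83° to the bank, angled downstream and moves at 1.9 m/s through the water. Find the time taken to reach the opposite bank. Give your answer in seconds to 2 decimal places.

The component of the athlete's velocity perpendicular to the bank is 1.9 × sin 83° = 1.886 m/s.
The flow acts along the bank and has no component across it.
Time = 33 / 1.886 = 17.499 s.

17.50 s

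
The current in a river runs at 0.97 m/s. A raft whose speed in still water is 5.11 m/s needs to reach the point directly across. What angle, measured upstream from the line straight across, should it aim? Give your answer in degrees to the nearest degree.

11°

To cancel the current, the upstream component of the raft's velocity must equal the flow: 5.11 sin θ = 0.97.
sin θ = 0.97 / 5.11 = 0.1898.
θ = arcsin(0.1898) = 10.943°.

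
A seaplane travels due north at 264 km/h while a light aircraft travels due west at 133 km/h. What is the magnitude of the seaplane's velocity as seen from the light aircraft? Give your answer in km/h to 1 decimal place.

295.6 km/h

Taking east as x and north as y: seaplane velocity = (0.000, 264.000) km/h; light aircraft velocity = (-133.000, 0.000) km/h.
Velocity of seaplane relative to light aircraft = (0.000, 264.000) − (-133.000, 0.000) = (133.000, 264.000) km/h.
Magnitude = |(133.000, 264.000)| = 295.610 km/h.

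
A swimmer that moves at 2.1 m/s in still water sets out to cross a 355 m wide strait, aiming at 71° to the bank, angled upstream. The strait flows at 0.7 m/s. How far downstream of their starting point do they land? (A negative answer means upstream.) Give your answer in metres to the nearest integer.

Perpendicular speed = 1.986 m/s; crossing time = 355 / 1.986 = 178.788 s.
Net downstream speed = 0.016 m/s.
Drift = 0.016 × 178.788 = 2.915 m (downstream).

3 m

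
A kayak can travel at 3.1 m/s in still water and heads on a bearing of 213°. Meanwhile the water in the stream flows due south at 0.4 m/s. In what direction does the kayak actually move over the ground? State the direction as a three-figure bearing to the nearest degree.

Taking east as x and north as y: velocity relative to the water = (-1.688, -2.600) m/s; the water relative to ground = (0.000, -0.400) m/s.
Velocity relative to ground = (-1.688, -2.600) + (0.000, -0.400) = (-1.688, -3.000) m/s.
Bearing = atan2(-1.69, -3.00) = 209.37° clockwise from north.

209°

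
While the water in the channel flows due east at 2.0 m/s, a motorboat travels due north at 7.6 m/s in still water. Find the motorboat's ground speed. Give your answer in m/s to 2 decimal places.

7.86 m/s

Taking east as x and north as y: velocity relative to the water = (0.000, 7.600) m/s; the water relative to ground = (2.000, 0.000) m/s.
Velocity relative to ground = (0.000, 7.600) + (2.000, 0.000) = (2.000, 7.600) m/s.
Speed = |(2.000, 7.600)| = 7.859 m/s.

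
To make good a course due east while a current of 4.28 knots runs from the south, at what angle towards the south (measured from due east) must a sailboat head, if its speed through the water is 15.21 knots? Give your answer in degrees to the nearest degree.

The current pushes perpendicular to the desired track; the heading must have a component into the current equal to 4.28 knots: 15.21 sin θ = 4.28.
sin θ = 0.2814, so θ = 16.343°.

16°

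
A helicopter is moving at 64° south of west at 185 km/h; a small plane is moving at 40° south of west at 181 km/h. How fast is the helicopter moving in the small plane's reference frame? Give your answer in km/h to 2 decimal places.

76.20 km/h

Taking east as x and north as y: helicopter velocity = (-81.099, -166.277) km/h; small plane velocity = (-138.654, -116.345) km/h.
Velocity of helicopter relative to small plane = (-81.099, -166.277) − (-138.654, -116.345) = (57.555, -49.932) km/h.
Magnitude = |(57.555, -49.932)| = 76.196 km/h.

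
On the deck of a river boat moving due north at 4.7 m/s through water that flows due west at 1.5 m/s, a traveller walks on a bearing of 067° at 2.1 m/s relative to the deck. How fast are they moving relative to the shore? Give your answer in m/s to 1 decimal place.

In east/north components (m/s): traveller relative to river boat = (1.933, 0.821); river boat relative to water = (0.000, 4.700); water relative to ground = (-1.500, 0.000).
Sum = (0.433, 5.521) m/s.
Speed = |(0.433, 5.521)| = 5.537 m/s.

5.5 m/s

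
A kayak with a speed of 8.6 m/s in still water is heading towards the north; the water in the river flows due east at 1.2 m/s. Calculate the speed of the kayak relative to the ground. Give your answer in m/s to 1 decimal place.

Taking east as x and north as y: velocity relative to the water = (0.000, 8.600) m/s; the water relative to ground = (1.200, 0.000) m/s.
Velocity relative to ground = (0.000, 8.600) + (1.200, 0.000) = (1.200, 8.600) m/s.
Speed = |(1.200, 8.600)| = 8.683 m/s.

8.7 m/s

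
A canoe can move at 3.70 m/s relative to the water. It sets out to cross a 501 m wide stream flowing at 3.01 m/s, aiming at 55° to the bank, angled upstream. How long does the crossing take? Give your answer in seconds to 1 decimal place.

165.3 s

The component of the canoe's velocity perpendicular to the bank is 3.70 × sin 55° = 3.031 m/s.
The current is parallel to the bank, so it does not affect the crossing time.
Time = 501 / 3.031 = 165.299 s.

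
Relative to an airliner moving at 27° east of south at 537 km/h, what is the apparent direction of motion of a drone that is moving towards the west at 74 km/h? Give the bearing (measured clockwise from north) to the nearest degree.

326°

Taking east as x and north as y: drone velocity = (-74.000, 0.000) km/h; airliner velocity = (243.793, -478.471) km/h.
Velocity of drone relative to airliner = (-74.000, 0.000) − (243.793, -478.471) = (-317.793, 478.471) km/h.
Bearing = atan2(-317.79, 478.47) = 326.41° clockwise from north.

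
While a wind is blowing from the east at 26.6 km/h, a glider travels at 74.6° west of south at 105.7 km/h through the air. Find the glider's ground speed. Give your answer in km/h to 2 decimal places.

131.53 km/h

Taking east as x and north as y: velocity relative to the air = (-101.905, -28.069) km/h; the air relative to ground = (-26.600, 0.000) km/h.
Velocity relative to ground = (-101.905, -28.069) + (-26.600, 0.000) = (-128.505, -28.069) km/h.
Speed = |(-128.505, -28.069)| = 131.535 km/h.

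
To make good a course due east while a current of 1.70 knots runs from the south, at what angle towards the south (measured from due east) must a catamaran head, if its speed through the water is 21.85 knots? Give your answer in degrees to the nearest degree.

4°

The current pushes perpendicular to the desired track; the heading must have a component into the current equal to 1.70 knots: 21.85 sin θ = 1.70.
sin θ = 0.0778, so θ = 4.462°.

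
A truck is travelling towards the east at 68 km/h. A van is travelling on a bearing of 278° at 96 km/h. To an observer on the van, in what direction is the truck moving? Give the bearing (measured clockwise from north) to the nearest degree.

095°

Taking east as x and north as y: truck velocity = (68.000, 0.000) km/h; van velocity = (-95.066, 13.361) km/h.
Velocity of truck relative to van = (68.000, 0.000) − (-95.066, 13.361) = (163.066, -13.361) km/h.
Bearing = atan2(163.07, -13.36) = 94.68° clockwise from north.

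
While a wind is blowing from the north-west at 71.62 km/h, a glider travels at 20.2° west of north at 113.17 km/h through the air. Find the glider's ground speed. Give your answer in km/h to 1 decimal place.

Taking east as x and north as y: velocity relative to the air = (-39.077, 106.209) km/h; the air relative to ground = (50.643, -50.643) km/h.
Velocity relative to ground = (-39.077, 106.209) + (50.643, -50.643) = (11.566, 55.566) km/h.
Speed = |(11.566, 55.566)| = 56.757 km/h.

56.8 km/h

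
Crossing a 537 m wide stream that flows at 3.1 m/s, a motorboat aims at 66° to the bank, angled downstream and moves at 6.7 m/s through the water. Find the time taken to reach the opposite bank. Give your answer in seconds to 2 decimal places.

87.73 s

The component of the motorboat's velocity perpendicular to the bank is 6.7 × sin 66° = 6.121 m/s.
The flow acts along the bank and has no component across it.
Time = 537 / 6.121 = 87.734 s.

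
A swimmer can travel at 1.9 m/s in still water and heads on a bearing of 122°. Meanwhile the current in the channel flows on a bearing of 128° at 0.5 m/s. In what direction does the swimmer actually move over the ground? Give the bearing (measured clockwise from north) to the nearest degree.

123°

Taking east as x and north as y: velocity relative to the water = (1.611, -1.007) m/s; the water relative to ground = (0.394, -0.308) m/s.
Velocity relative to ground = (1.611, -1.007) + (0.394, -0.308) = (2.005, -1.315) m/s.
Bearing = atan2(2.01, -1.31) = 123.25° clockwise from north.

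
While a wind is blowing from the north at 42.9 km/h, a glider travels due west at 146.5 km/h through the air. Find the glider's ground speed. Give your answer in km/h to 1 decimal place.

152.7 km/h

Taking east as x and north as y: velocity relative to the air = (-146.500, 0.000) km/h; the air relative to ground = (0.000, -42.900) km/h.
Velocity relative to ground = (-146.500, 0.000) + (0.000, -42.900) = (-146.500, -42.900) km/h.
Speed = |(-146.500, -42.900)| = 152.652 km/h.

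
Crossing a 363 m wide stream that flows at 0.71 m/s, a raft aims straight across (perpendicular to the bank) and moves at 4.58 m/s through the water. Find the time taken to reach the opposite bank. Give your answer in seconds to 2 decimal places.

The component of the raft's velocity perpendicular to the bank is 4.58 m/s.
Only the cross-stream component determines the crossing time; the current contributes nothing perpendicular to the bank.
Time = 363 / 4.580 = 79.258 s.

79.26 s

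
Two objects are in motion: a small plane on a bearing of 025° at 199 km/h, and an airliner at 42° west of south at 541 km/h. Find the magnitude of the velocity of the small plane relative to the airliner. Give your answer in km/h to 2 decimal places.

733.62 km/h

Taking east as x and north as y: small plane velocity = (84.101, 180.355) km/h; airliner velocity = (-362.000, -402.041) km/h.
Velocity of small plane relative to airliner = (84.101, 180.355) − (-362.000, -402.041) = (446.101, 582.397) km/h.
Magnitude = |(446.101, 582.397)| = 733.615 km/h.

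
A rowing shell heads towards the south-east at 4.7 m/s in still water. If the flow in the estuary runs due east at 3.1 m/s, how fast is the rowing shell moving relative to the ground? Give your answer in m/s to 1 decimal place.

7.2 m/s

Taking east as x and north as y: velocity relative to the water = (3.323, -3.323) m/s; the water relative to ground = (3.100, 0.000) m/s.
Velocity relative to ground = (3.323, -3.323) + (3.100, 0.000) = (6.423, -3.323) m/s.
Speed = |(6.423, -3.323)| = 7.232 m/s.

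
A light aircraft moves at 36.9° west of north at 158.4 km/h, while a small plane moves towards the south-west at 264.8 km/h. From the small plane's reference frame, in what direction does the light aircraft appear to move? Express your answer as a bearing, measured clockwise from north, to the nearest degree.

Taking east as x and north as y: light aircraft velocity = (-95.107, 126.670) km/h; small plane velocity = (-187.242, -187.242) km/h.
Velocity of light aircraft relative to small plane = (-95.107, 126.670) − (-187.242, -187.242) = (92.135, 313.912) km/h.
Bearing = atan2(92.14, 313.91) = 16.36° clockwise from north.

016°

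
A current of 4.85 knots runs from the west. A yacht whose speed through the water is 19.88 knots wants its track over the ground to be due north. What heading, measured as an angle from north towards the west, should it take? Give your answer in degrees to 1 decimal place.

14.1°

The current pushes perpendicular to the desired track; the heading must have a component into the current equal to 4.85 knots: 19.88 sin θ = 4.85.
sin θ = 0.2440, so θ = 14.121°.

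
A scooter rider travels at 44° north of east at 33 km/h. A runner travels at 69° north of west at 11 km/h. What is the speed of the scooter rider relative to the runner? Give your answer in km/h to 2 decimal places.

Taking east as x and north as y: scooter rider velocity = (23.738, 22.924) km/h; runner velocity = (-3.942, 10.269) km/h.
Velocity of scooter rider relative to runner = (23.738, 22.924) − (-3.942, 10.269) = (27.680, 12.654) km/h.
Magnitude = |(27.680, 12.654)| = 30.436 km/h.

30.44 km/h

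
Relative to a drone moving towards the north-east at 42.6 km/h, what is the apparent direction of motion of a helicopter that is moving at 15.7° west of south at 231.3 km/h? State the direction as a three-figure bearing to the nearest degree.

Taking east as x and north as y: helicopter velocity = (-62.590, -222.671) km/h; drone velocity = (30.123, 30.123) km/h.
Velocity of helicopter relative to drone = (-62.590, -222.671) − (30.123, 30.123) = (-92.713, -252.793) km/h.
Bearing = atan2(-92.71, -252.79) = 200.14° clockwise from north.

200°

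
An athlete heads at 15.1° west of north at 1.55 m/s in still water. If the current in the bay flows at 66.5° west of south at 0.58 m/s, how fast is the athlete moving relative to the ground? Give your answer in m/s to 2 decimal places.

Taking east as x and north as y: velocity relative to the water = (-0.404, 1.496) m/s; the water relative to ground = (-0.532, -0.231) m/s.
Velocity relative to ground = (-0.404, 1.496) + (-0.532, -0.231) = (-0.936, 1.265) m/s.
Speed = |(-0.936, 1.265)| = 1.574 m/s.

1.57 m/s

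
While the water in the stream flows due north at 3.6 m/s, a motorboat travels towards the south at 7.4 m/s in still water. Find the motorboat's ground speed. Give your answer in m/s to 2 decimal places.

Taking east as x and north as y: velocity relative to the water = (0.000, -7.400) m/s; the water relative to ground = (0.000, 3.600) m/s.
Velocity relative to ground = (0.000, -7.400) + (0.000, 3.600) = (0.000, -3.800) m/s.
Speed = |(0.000, -3.800)| = 3.800 m/s.

3.80 m/s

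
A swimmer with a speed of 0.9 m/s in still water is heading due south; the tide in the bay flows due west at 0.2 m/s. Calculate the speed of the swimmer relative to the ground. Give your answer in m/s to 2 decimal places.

0.92 m/s

Taking east as x and north as y: velocity relative to the water = (0.000, -0.900) m/s; the water relative to ground = (-0.200, 0.000) m/s.
Velocity relative to ground = (0.000, -0.900) + (-0.200, 0.000) = (-0.200, -0.900) m/s.
Speed = |(-0.200, -0.900)| = 0.922 m/s.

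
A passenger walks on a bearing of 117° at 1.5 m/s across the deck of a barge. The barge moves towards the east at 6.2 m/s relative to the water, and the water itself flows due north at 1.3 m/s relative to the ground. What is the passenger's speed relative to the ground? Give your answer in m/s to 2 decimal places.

7.56 m/s

In east/north components (m/s): passenger relative to barge = (1.337, -0.681); barge relative to water = (6.200, 0.000); water relative to ground = (0.000, 1.300).
Sum = (7.537, 0.619) m/s.
Speed = |(7.537, 0.619)| = 7.562 m/s.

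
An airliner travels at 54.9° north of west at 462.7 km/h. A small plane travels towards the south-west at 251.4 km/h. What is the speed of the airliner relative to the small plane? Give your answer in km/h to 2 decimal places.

563.29 km/h

Taking east as x and north as y: airliner velocity = (-266.055, 378.558) km/h; small plane velocity = (-177.767, -177.767) km/h.
Velocity of airliner relative to small plane = (-266.055, 378.558) − (-177.767, -177.767) = (-88.288, 556.325) km/h.
Magnitude = |(-88.288, 556.325)| = 563.287 km/h.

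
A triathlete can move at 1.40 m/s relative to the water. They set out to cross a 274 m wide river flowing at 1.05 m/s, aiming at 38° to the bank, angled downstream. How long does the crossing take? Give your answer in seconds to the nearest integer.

318 s

The component of the triathlete's velocity perpendicular to the bank is 1.40 × sin 38° = 0.862 m/s.
The flow acts along the bank and has no component across it.
Time = 274 / 0.862 = 317.893 s.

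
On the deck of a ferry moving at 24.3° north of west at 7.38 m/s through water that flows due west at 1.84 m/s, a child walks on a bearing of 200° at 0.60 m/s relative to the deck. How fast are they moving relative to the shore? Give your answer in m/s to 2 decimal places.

9.11 m/s

In east/north components (m/s): child relative to ferry = (-0.205, -0.564); ferry relative to water = (-6.726, 3.037); water relative to ground = (-1.840, 0.000).
Sum = (-8.771, 2.473) m/s.
Speed = |(-8.771, 2.473)| = 9.113 m/s.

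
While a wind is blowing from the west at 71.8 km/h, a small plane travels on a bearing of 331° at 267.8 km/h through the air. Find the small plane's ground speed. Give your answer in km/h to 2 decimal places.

Taking east as x and north as y: velocity relative to the air = (-129.832, 234.223) km/h; the air relative to ground = (71.800, 0.000) km/h.
Velocity relative to ground = (-129.832, 234.223) + (71.800, 0.000) = (-58.032, 234.223) km/h.
Speed = |(-58.032, 234.223)| = 241.305 km/h.

241.31 km/h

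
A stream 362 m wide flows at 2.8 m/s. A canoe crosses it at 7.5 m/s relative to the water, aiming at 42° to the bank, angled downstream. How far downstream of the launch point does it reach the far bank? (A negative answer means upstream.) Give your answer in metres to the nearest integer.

Perpendicular speed = 5.018 m/s; crossing time = 362 / 5.018 = 72.133 s.
Net downstream speed = 8.374 m/s.
Drift = 8.374 × 72.133 = 604.015 m (downstream).

604 m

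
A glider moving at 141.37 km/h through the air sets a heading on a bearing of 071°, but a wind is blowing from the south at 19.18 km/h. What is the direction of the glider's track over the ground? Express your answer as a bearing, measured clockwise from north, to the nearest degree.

Taking east as x and north as y: velocity relative to the air = (133.668, 46.026) km/h; the air relative to ground = (0.000, 19.180) km/h.
Velocity relative to ground = (133.668, 46.026) + (0.000, 19.180) = (133.668, 65.206) km/h.
Bearing = atan2(133.67, 65.21) = 64.00° clockwise from north.

064°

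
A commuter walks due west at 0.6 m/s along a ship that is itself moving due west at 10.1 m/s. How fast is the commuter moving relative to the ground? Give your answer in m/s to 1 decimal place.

10.7 m/s

Taking east as x and north as y: ship velocity = (-10.100, 0.000) m/s; commuter velocity relative to ship = (-0.600, 0.000) m/s.
Velocity relative to ground = (-10.100, 0.000) + (-0.600, 0.000) = (-10.700, 0.000) m/s.
Speed = |(-10.700, 0.000)| = 10.700 m/s.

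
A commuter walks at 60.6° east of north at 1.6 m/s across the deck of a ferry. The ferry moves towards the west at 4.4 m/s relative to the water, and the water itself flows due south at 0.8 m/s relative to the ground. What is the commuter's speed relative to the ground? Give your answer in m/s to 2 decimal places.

In east/north components (m/s): commuter relative to ferry = (1.394, 0.785); ferry relative to water = (-4.400, 0.000); water relative to ground = (0.000, -0.800).
Sum = (-3.006, -0.015) m/s.
Speed = |(-3.006, -0.015)| = 3.006 m/s.

3.01 m/s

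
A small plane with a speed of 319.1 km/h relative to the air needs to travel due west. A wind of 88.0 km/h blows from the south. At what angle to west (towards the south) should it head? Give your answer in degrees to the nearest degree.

The wind pushes perpendicular to the desired track; the heading must have a component into the wind equal to 88.0 km/h: 319.1 sin θ = 88.0.
sin θ = 0.2758, so θ = 16.008°.

16°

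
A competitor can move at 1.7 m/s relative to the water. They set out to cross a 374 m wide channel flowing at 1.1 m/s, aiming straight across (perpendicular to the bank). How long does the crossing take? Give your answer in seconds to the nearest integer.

220 s

The component of the competitor's velocity perpendicular to the bank is 1.7 m/s.
Only the cross-stream component determines the crossing time; the current contributes nothing perpendicular to the bank.
Time = 374 / 1.700 = 220.000 s.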